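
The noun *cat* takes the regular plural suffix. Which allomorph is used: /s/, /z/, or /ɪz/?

The stem *cat* ends in a voiceless non-sibilant consonant.
The plural suffix surfaces as /ɪz/ after sibilants, /s/ after other voiceless consonants, and /z/ after other voiced sounds.
So the plural -s on *cat* is pronounced /s/.

/s/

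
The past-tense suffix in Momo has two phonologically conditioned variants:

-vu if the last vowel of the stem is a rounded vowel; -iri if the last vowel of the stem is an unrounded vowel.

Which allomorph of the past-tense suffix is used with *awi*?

Since the last vowel of *awi* is /i/ (an unrounded vowel), it takes -iri.

-iri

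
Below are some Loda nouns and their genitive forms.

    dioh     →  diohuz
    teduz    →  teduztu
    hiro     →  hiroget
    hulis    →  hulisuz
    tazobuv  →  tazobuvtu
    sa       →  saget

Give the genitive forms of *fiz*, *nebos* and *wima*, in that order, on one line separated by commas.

fiztu, nebosuz, wimaget

Looking at the final sound of each stem: -uz when the stem ends in a voiceless consonant (*dioh*, *hulis*); -tu when the stem ends in a voiced consonant (*teduz*, *tazobuv*); -get when the stem ends in a vowel (*hiro*, *sa*).
*fiz* — final sound /z/ (a voiced consonant) → -tu → *fiztu*.
The final sound of *nebos* is /s/, which is a voiceless consonant, so the suffix is -uz, giving *nebosuz*.
*wima*: final sound = /a/, a vowel → -get → *wimaget*.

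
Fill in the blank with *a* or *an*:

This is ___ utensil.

a

The indefinite article is chosen by the initial *sound* of the following word, not its spelling.
*utensil* begins with the sound /juː/ (u pronounced /juː/) — a consonant sound.
So the article is *a*: This is a utensil.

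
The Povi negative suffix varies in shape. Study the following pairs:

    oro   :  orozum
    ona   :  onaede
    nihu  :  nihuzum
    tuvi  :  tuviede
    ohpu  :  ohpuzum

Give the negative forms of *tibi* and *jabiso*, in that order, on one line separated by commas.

The alternation tracks the last vowel of the stem — -zum when the last vowel of the stem is a rounded vowel (*oro*, *nihu*, *ohpu*); -ede when the last vowel of the stem is an unrounded vowel (*ona*, *tuvi*).
*tibi*: last vowel = /i/, an unrounded vowel → -ede → *tibiede*.
*jabiso* — last vowel /o/ (a rounded vowel) → -zum → *jabisozum*.

tibiede, jabisozum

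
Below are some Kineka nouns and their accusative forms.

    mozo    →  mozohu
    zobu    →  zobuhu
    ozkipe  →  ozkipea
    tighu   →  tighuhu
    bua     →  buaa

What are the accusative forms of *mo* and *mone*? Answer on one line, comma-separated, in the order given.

mohu, monea

The suffix is conditioned by the last vowel: -hu when the last vowel of the stem is a rounded vowel (*mozo*, *zobu*, *tighu*); -a when the last vowel of the stem is an unrounded vowel (*ozkipe*, *bua*).
Since the last vowel of *mo* is /o/ (a rounded vowel), it takes -hu, giving *mohu*.
*mone* — last vowel /e/ (an unrounded vowel) → -a → *monea*.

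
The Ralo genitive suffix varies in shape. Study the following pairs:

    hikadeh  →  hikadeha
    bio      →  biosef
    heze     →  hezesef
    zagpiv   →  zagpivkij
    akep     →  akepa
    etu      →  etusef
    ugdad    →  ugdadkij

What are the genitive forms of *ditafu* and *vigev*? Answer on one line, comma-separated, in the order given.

ditafusef, vigevkij

Looking at the final sound of each stem: -a when the stem ends in a voiceless consonant (*hikadeh*, *akep*); -kij when the stem ends in a voiced consonant (*zagpiv*, *ugdad*); -sef when the stem ends in a vowel (*bio*, *heze*, *etu*).
The final sound of *ditafu* is /u/, which is a vowel, so the suffix is -sef, giving *ditafusef*.
The final sound of *vigev* is /v/, which is a voiced consonant, so the suffix is -kij, giving *vigevkij*.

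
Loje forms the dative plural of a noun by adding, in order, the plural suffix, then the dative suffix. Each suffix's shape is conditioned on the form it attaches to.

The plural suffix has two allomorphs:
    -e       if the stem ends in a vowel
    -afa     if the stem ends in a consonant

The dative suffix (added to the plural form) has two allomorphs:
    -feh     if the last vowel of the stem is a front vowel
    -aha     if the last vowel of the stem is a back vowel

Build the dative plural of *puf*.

Since the final sound of *puf* is /f/ (a consonant), it takes -afa, giving *pufafa*.
The plural form *pufafa*: last vowel = /a/, a back vowel → -aha → *pufafaaha*.

pufafaaha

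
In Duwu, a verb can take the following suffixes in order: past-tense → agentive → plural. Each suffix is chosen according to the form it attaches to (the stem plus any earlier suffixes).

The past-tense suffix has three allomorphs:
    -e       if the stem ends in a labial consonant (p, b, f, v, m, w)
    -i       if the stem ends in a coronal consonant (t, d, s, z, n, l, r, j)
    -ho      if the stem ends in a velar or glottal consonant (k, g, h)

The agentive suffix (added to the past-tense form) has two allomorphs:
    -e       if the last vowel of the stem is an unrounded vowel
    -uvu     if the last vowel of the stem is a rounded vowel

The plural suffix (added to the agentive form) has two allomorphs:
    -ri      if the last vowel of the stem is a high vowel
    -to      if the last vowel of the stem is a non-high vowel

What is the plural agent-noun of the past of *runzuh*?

Since the final consonant of *runzuh* is /h/ (velar/glottal), it takes -ho, giving *runzuhho*.
The last vowel of the past-tense form *runzuhho* is /o/, which is a rounded vowel, so the agentive suffix is -uvu, giving *runzuhhouvu*.
The agentive form *runzuhhouvu*: last vowel = /u/, a high vowel → -ri → *runzuhhouvuri*.

runzuhhouvuri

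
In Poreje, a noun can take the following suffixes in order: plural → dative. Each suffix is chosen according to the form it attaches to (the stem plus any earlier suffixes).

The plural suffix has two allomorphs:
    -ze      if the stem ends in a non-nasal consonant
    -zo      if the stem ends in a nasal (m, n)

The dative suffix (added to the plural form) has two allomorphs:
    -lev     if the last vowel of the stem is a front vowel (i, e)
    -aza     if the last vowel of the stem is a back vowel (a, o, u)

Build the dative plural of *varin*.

varinzoaza

*varin* — final consonant /n/ (a nasal) → -zo → *varinzo*.
Since the last vowel of the plural form *varinzo* is /o/ (a back vowel), it takes -aza, giving *varinzoaza*.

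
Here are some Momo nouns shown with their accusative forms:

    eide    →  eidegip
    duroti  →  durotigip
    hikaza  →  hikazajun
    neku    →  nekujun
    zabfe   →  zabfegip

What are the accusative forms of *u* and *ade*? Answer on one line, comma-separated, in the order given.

The alternation tracks the last vowel of the stem — -gip when the last vowel of the stem is a front vowel (*eide*, *duroti*, *zabfe*); -jun when the last vowel of the stem is a back vowel (*hikaza*, *neku*).
*u* — last vowel /u/ (a back vowel) → -jun → *ujun*.
*ade* — last vowel /e/ (a front vowel) → -gip → *adegip*.

ujun, adegip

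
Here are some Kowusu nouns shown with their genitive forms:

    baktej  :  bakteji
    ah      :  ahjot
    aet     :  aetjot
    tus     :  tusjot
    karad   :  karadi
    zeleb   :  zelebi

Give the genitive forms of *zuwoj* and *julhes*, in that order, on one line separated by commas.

zuwoji, julhesjot

The suffix is conditioned by the final consonant: -jot when the stem ends in a voiceless consonant (*ah*, *aet*, *tus*); -i when the stem ends in a voiced consonant (*baktej*, *karad*, *zeleb*).
*zuwoj*: final consonant = /j/, voiced → -i → *zuwoji*.
The final consonant of *julhes* is /s/, which is voiceless, so the suffix is -jot, giving *julhesjot*.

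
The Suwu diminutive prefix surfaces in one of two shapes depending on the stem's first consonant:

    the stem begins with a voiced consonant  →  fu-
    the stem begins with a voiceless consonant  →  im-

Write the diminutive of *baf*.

The first consonant of *baf* is /b/, which is voiced, so the prefix is fu-, giving *fubaf*.

fubaf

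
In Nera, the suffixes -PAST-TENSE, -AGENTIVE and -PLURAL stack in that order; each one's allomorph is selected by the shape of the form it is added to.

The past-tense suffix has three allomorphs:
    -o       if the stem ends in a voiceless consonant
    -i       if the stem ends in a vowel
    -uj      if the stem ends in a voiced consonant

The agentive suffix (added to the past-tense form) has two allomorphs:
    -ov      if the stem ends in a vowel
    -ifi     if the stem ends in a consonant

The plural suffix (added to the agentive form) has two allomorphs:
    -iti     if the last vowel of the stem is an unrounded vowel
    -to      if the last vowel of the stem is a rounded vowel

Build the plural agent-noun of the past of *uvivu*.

*uvivu*: final sound = /u/, a vowel → -i → *uvivui*.
Since the final sound of the past-tense form *uvivui* is /i/ (a vowel), it takes -ov, giving *uvivuiov*.
The agentive form *uvivuiov*: last vowel = /o/, a rounded vowel → -to → *uvivuiovto*.

uvivuiovto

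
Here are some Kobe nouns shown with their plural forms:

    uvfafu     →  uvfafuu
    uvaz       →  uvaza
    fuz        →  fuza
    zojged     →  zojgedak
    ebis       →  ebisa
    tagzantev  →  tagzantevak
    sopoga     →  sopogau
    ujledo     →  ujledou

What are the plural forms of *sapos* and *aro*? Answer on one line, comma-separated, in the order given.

The alternation tracks the final sound of the stem — -a when the stem ends in a sibilant (*uvaz*, *fuz*, *ebis*); -ak when the stem ends in a non-sibilant consonant (*zojged*, *tagzantev*); -u when the stem ends in a vowel (*uvfafu*, *sopoga*, *ujledo*).
*sapos*: final sound = /s/, a sibilant → -a → *saposa*.
Since the final sound of *aro* is /o/ (a vowel), it takes -u, giving *arou*.

saposa, arou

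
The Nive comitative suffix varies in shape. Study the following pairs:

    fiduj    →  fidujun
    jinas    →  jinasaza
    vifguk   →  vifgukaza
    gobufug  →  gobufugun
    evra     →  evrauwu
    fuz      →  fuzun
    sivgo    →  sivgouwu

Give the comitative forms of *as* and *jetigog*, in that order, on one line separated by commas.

The pattern is voicing of the final sound: -aza when the stem ends in a voiceless consonant (*jinas*, *vifguk*); -un when the stem ends in a voiced consonant (*fiduj*, *gobufug*, *fuz*); -uwu when the stem ends in a vowel (*evra*, *sivgo*).
*as*: final sound = /s/, a voiceless consonant → -aza → *asaza*.
The final sound of *jetigog* is /g/, which is a voiced consonant, so the suffix is -un, giving *jetigogun*.

asaza, jetigogun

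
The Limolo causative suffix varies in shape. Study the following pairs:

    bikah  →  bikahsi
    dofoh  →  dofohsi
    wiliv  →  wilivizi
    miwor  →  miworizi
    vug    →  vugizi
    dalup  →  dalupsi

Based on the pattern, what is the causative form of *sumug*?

sumugizi

The pattern is voicing of the final consonant: -si when the stem ends in a voiceless consonant (*bikah*, *dofoh*, *dalup*); -izi when the stem ends in a voiced consonant (*wiliv*, *miwor*, *vug*).
Since the final consonant of *sumug* is /g/ (voiced), it takes -izi, giving *sumugizi*.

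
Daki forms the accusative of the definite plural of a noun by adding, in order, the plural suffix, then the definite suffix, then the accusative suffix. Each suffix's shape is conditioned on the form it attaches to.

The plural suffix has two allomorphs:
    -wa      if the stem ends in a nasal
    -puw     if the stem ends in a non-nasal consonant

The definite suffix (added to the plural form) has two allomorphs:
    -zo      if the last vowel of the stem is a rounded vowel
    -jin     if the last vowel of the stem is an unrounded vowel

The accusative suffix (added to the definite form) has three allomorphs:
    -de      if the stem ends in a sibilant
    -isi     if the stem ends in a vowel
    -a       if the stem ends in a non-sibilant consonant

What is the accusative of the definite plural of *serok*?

serokpuwzoisi

The final consonant of *serok* is /k/, which is non-nasal, so the plural suffix is -puw, giving *serokpuw*.
Since the last vowel of the plural form *serokpuw* is /u/ (a rounded vowel), it takes -zo, giving *serokpuwzo*.
Since the final sound of the definite form *serokpuwzo* is /o/ (a vowel), it takes -isi, giving *serokpuwzoisi*.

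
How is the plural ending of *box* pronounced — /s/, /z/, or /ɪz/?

The stem *box* ends in a sibilant (/s, z, ʃ, ʒ, tʃ, dʒ/).
The plural suffix surfaces as /ɪz/ after sibilants, /s/ after other voiceless consonants, and /z/ after other voiced sounds.
So the plural -s on *box* is pronounced /ɪz/.

/ɪz/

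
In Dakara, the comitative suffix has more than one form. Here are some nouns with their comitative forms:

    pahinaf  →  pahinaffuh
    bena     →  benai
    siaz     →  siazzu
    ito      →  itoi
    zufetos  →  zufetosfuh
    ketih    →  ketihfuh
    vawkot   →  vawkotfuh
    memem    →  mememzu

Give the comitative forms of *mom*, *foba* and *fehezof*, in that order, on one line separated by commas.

The suffix is conditioned by the final sound: -fuh when the stem ends in a voiceless consonant (*pahinaf*, *zufetos*, *ketih*, *vawkot*); -zu when the stem ends in a voiced consonant (*siaz*, *memem*); -i when the stem ends in a vowel (*bena*, *ito*).
*mom* — final sound /m/ (a voiced consonant) → -zu → *momzu*.
The final sound of *foba* is /a/, which is a vowel, so the suffix is -i, giving *fobai*.
*fehezof*: final sound = /f/, a voiceless consonant → -fuh → *fehezoffuh*.

momzu, fobai, fehezoffuh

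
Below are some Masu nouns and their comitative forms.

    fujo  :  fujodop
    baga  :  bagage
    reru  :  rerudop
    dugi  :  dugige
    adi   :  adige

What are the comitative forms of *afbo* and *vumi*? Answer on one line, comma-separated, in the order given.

afbodop, vumige

Looking at the last vowel of each stem: -dop when the last vowel of the stem is a rounded vowel (*fujo*, *reru*); -ge when the last vowel of the stem is an unrounded vowel (*baga*, *dugi*, *adi*).
Since the last vowel of *afbo* is /o/ (a rounded vowel), it takes -dop, giving *afbodop*.
Since the last vowel of *vumi* is /i/ (an unrounded vowel), it takes -ge, giving *vumige*.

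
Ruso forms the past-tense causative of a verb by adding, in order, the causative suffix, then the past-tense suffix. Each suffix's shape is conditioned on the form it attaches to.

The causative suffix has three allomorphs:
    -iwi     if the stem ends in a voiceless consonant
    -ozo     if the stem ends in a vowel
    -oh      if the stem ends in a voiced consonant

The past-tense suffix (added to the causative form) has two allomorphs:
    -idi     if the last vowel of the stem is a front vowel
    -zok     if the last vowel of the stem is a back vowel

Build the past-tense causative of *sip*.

Since the final sound of *sip* is /p/ (a voiceless consonant), it takes -iwi, giving *sipiwi*.
The causative form *sipiwi*: last vowel = /i/, a front vowel → -idi → *sipiwiidi*.

sipiwiidi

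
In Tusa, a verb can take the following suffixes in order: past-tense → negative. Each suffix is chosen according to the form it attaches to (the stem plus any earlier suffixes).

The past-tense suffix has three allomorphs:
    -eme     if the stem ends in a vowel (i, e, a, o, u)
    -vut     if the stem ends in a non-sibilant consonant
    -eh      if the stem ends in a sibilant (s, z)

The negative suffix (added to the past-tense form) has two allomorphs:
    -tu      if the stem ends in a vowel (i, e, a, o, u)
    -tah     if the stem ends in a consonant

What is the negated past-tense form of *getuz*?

*getuz*: final sound = /z/, a sibilant → -eh → *getuzeh*.
The past-tense form *getuzeh*: final sound = /h/, a consonant → -tah → *getuzehtah*.

getuzehtah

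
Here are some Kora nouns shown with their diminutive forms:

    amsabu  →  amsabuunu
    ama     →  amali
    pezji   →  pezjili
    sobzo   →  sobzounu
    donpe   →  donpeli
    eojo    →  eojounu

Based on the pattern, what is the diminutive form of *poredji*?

poredjili

The suffix is conditioned by the last vowel: -unu when the last vowel of the stem is a rounded vowel (*amsabu*, *sobzo*, *eojo*); -li when the last vowel of the stem is an unrounded vowel (*ama*, *pezji*, *donpe*).
The last vowel of *poredji* is /i/, which is an unrounded vowel, so the suffix is -li, giving *poredjili*.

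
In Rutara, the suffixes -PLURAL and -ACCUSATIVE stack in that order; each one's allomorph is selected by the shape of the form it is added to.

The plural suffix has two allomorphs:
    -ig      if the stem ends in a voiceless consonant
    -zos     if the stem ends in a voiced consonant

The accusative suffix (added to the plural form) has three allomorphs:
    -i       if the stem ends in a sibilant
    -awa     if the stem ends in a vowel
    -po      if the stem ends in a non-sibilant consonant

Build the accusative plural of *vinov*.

vinovzosi

*vinov* — final consonant /v/ (voiced) → -zos → *vinovzos*.
The plural form *vinovzos* — final sound /s/ (a sibilant) → -i → *vinovzosi*.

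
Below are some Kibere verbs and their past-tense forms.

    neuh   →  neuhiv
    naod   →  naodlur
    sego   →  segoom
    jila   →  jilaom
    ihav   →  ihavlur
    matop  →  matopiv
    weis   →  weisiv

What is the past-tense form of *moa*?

moaom

The alternation tracks the final sound of the stem — -iv when the stem ends in a voiceless consonant (*neuh*, *matop*, *weis*); -lur when the stem ends in a voiced consonant (*naod*, *ihav*); -om when the stem ends in a vowel (*sego*, *jila*).
*moa* — final sound /a/ (a vowel) → -om → *moaom*.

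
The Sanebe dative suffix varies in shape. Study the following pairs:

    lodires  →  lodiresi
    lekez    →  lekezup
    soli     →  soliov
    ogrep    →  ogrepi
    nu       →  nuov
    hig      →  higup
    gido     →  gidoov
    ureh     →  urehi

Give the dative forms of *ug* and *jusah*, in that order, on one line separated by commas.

The alternation tracks the final sound of the stem — -i when the stem ends in a voiceless consonant (*lodires*, *ogrep*, *ureh*); -up when the stem ends in a voiced consonant (*lekez*, *hig*); -ov when the stem ends in a vowel (*soli*, *nu*, *gido*).
Since the final sound of *ug* is /g/ (a voiced consonant), it takes -up, giving *ugup*.
The final sound of *jusah* is /h/, which is a voiceless consonant, so the suffix is -i, giving *jusahi*.

ugup, jusahi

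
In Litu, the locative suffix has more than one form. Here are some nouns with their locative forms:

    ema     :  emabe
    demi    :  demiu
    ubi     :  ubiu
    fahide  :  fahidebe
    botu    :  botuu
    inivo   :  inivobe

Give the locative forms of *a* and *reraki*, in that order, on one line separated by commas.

abe, rerakiu

Looking at the last vowel of each stem: -u when the last vowel of the stem is a high vowel (*demi*, *ubi*, *botu*); -be when the last vowel of the stem is a non-high vowel (*ema*, *fahide*, *inivo*).
*a* — last vowel /a/ (a non-high vowel) → -be → *abe*.
The last vowel of *reraki* is /i/, which is a high vowel, so the suffix is -u, giving *rerakiu*.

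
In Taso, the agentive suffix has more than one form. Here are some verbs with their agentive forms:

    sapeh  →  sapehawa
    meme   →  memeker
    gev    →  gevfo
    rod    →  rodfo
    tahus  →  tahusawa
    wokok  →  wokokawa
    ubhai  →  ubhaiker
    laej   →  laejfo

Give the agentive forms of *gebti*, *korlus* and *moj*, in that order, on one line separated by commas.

gebtiker, korlusawa, mojfo

The alternation tracks the final sound of the stem — -awa when the stem ends in a voiceless consonant (*sapeh*, *tahus*, *wokok*); -fo when the stem ends in a voiced consonant (*gev*, *rod*, *laej*); -ker when the stem ends in a vowel (*meme*, *ubhai*).
Since the final sound of *gebti* is /i/ (a vowel), it takes -ker, giving *gebtiker*.
The final sound of *korlus* is /s/, which is a voiceless consonant, so the suffix is -awa, giving *korlusawa*.
*moj* — final sound /j/ (a voiced consonant) → -fo → *mojfo*.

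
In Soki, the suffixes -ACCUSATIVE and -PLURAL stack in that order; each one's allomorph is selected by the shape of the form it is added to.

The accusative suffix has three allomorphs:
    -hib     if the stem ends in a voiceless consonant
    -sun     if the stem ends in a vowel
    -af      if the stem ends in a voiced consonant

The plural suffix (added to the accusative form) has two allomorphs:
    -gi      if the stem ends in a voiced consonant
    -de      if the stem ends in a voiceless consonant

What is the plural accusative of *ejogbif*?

ejogbifhibgi

The final sound of *ejogbif* is /f/, which is a voiceless consonant, so the accusative suffix is -hib, giving *ejogbifhib*.
The accusative form *ejogbifhib* — final consonant /b/ (voiced) → -gi → *ejogbifhibgi*.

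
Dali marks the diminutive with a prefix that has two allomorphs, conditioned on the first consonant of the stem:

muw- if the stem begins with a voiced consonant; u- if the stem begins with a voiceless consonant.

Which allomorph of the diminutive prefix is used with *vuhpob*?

*vuhpob* — first consonant /v/ (voiced) → muw-.

muw-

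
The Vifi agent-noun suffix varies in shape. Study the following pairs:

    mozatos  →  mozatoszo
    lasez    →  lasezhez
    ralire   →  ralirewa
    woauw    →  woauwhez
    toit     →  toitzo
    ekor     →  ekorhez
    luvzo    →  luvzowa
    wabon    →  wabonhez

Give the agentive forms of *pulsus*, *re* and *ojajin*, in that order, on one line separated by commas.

pulsuszo, rewa, ojajinhez

The alternation tracks the final sound of the stem — -zo when the stem ends in a voiceless consonant (*mozatos*, *toit*); -hez when the stem ends in a voiced consonant (*lasez*, *woauw*, *ekor*, *wabon*); -wa when the stem ends in a vowel (*ralire*, *luvzo*).
The final sound of *pulsus* is /s/, which is a voiceless consonant, so the suffix is -zo, giving *pulsuszo*.
Since the final sound of *re* is /e/ (a vowel), it takes -wa, giving *rewa*.
*ojajin* — final sound /n/ (a voiced consonant) → -hez → *ojajinhez*.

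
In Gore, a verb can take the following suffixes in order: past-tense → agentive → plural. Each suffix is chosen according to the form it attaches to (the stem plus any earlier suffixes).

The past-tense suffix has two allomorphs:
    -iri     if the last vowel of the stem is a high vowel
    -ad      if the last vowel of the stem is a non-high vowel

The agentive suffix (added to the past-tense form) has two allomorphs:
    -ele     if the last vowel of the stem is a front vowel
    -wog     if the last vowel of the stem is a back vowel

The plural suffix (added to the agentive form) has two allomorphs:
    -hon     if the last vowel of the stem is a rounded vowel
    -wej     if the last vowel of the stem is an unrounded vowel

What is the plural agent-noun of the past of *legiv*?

*legiv* — last vowel /i/ (a high vowel) → -iri → *legiviri*.
The past-tense form *legiviri*: last vowel = /i/, a front vowel → -ele → *legiviriele*.
The agentive form *legiviriele* — last vowel /e/ (an unrounded vowel) → -wej → *legivirielewej*.

legivirielewej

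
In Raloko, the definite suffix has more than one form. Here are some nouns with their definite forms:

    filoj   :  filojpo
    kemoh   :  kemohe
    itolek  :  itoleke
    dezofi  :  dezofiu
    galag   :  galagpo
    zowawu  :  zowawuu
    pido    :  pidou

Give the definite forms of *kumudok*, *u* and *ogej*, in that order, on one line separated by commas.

The pattern is voicing of the final sound: -e when the stem ends in a voiceless consonant (*kemoh*, *itolek*); -po when the stem ends in a voiced consonant (*filoj*, *galag*); -u when the stem ends in a vowel (*dezofi*, *zowawu*, *pido*).
*kumudok*: final sound = /k/, a voiceless consonant → -e → *kumudoke*.
*u*: final sound = /u/, a vowel → -u → *uu*.
The final sound of *ogej* is /j/, which is a voiced consonant, so the suffix is -po, giving *ogejpo*.

kumudoke, uu, ogejpo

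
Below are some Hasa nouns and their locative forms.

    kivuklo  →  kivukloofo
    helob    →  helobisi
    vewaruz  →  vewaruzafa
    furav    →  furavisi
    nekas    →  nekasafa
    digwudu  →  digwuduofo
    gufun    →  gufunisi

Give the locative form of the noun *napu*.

napuofo

Looking at the final sound of each stem: -afa when the stem ends in a sibilant (*vewaruz*, *nekas*); -isi when the stem ends in a non-sibilant consonant (*helob*, *furav*, *gufun*); -ofo when the stem ends in a vowel (*kivuklo*, *digwudu*).
The final sound of *napu* is /u/, which is a vowel, so the suffix is -ofo, giving *napuofo*.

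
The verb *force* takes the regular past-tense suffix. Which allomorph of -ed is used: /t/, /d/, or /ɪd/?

/t/

The stem *force* ends in a voiceless consonant other than /t/.
The -ed suffix is realized as /ɪd/ after /t, d/; as /t/ after other voiceless consonants; and as /d/ after other voiced sounds.
So -ed on *force* is pronounced /t/.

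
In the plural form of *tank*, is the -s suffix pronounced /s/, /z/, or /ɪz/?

The stem *tank* ends in a voiceless non-sibilant consonant.
The plural suffix surfaces as /ɪz/ after sibilants, /s/ after other voiceless consonants, and /z/ after other voiced sounds.
So the plural -s on *tank* is pronounced /s/.

/s/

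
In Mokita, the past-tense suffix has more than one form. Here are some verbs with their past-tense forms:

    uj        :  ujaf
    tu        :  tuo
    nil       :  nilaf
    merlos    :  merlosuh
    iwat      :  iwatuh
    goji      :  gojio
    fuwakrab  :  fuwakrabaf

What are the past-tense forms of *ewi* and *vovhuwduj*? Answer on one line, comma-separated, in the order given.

Looking at the final sound of each stem: -uh when the stem ends in a voiceless consonant (*merlos*, *iwat*); -af when the stem ends in a voiced consonant (*uj*, *nil*, *fuwakrab*); -o when the stem ends in a vowel (*tu*, *goji*).
Since the final sound of *ewi* is /i/ (a vowel), it takes -o, giving *ewio*.
Since the final sound of *vovhuwduj* is /j/ (a voiced consonant), it takes -af, giving *vovhuwdujaf*.

ewio, vovhuwdujaf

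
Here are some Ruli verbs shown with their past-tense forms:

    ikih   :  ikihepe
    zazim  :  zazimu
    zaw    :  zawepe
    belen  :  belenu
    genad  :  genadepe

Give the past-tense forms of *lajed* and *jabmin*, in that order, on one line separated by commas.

The alternation tracks the final consonant of the stem — -u when the stem ends in a nasal (*zazim*, *belen*); -epe when the stem ends in a non-nasal consonant (*ikih*, *zaw*, *genad*).
*lajed*: final consonant = /d/, non-nasal → -epe → *lajedepe*.
Since the final consonant of *jabmin* is /n/ (a nasal), it takes -u, giving *jabminu*.

lajedepe, jabminu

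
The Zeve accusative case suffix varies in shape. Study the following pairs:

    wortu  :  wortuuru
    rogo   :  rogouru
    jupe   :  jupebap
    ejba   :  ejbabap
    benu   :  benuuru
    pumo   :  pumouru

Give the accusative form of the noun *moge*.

The pattern is rounding harmony: -uru when the last vowel of the stem is a rounded vowel (*wortu*, *rogo*, *benu*, *pumo*); -bap when the last vowel of the stem is an unrounded vowel (*jupe*, *ejba*).
*moge* — last vowel /e/ (an unrounded vowel) → -bap → *mogebap*.

mogebap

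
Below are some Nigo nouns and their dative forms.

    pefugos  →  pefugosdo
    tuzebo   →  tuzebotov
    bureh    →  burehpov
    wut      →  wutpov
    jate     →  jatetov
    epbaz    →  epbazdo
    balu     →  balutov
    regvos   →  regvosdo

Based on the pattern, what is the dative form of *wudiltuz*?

The pattern is sibilance of the final sound: -do when the stem ends in a sibilant (*pefugos*, *epbaz*, *regvos*); -pov when the stem ends in a non-sibilant consonant (*bureh*, *wut*); -tov when the stem ends in a vowel (*tuzebo*, *jate*, *balu*).
*wudiltuz* — final sound /z/ (a sibilant) → -do → *wudiltuzdo*.

wudiltuzdo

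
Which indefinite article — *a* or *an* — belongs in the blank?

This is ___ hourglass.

an

The indefinite article is chosen by the initial *sound* of the following word, not its spelling.
*hourglass* begins with the sound /aʊ/ (silent h) — a vowel sound.
So the article is *an*: This is an hourglass.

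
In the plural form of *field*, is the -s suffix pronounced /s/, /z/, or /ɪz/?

The stem *field* ends in a voiced non-sibilant sound.
The plural suffix surfaces as /ɪz/ after sibilants, /s/ after other voiceless consonants, and /z/ after other voiced sounds.
So the plural -s on *field* is pronounced /z/.

/z/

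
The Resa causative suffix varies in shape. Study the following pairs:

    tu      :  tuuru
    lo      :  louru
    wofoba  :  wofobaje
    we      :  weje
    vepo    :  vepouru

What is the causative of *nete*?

neteje

The pattern is rounding harmony: -uru when the last vowel of the stem is a rounded vowel (*tu*, *lo*, *vepo*); -je when the last vowel of the stem is an unrounded vowel (*wofoba*, *we*).
*nete*: last vowel = /e/, an unrounded vowel → -je → *neteje*.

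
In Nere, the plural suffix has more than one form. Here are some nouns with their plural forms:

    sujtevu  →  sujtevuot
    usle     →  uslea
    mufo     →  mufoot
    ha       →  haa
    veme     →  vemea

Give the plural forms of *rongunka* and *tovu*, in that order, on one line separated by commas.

rongunkaa, tovuot

Looking at the last vowel of each stem: -ot when the last vowel of the stem is a rounded vowel (*sujtevu*, *mufo*); -a when the last vowel of the stem is an unrounded vowel (*usle*, *ha*, *veme*).
*rongunka*: last vowel = /a/, an unrounded vowel → -a → *rongunkaa*.
Since the last vowel of *tovu* is /u/ (a rounded vowel), it takes -ot, giving *tovuot*.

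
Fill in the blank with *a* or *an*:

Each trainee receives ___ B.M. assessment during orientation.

The indefinite article is chosen by the initial *sound* of the following word, not its spelling.
The initialism *B.M.* is read letter by letter; the first letter, B, is pronounced /biː/, which begins with a consonant sound.
So the article is *a*: Each trainee receives a B.M. assessment during orientation.

a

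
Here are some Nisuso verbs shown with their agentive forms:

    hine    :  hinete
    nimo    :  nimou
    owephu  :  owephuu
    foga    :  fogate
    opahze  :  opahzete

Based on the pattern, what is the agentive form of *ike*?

ikete

The alternation tracks the last vowel of the stem — -u when the last vowel of the stem is a rounded vowel (*nimo*, *owephu*); -te when the last vowel of the stem is an unrounded vowel (*hine*, *foga*, *opahze*).
Since the last vowel of *ike* is /e/ (an unrounded vowel), it takes -te, giving *ikete*.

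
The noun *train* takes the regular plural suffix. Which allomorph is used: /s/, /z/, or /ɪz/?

/z/

The stem *train* ends in a voiced non-sibilant sound.
The plural suffix surfaces as /ɪz/ after sibilants, /s/ after other voiceless consonants, and /z/ after other voiced sounds.
So the plural -s on *train* is pronounced /z/.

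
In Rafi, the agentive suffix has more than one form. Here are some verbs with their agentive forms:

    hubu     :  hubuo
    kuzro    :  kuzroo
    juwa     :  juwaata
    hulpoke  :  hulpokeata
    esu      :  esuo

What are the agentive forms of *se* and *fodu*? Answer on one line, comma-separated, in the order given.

seata, foduo

The suffix is conditioned by the last vowel: -o when the last vowel of the stem is a rounded vowel (*hubu*, *kuzro*, *esu*); -ata when the last vowel of the stem is an unrounded vowel (*juwa*, *hulpoke*).
The last vowel of *se* is /e/, which is an unrounded vowel, so the suffix is -ata, giving *seata*.
*fodu* — last vowel /u/ (a rounded vowel) → -o → *foduo*.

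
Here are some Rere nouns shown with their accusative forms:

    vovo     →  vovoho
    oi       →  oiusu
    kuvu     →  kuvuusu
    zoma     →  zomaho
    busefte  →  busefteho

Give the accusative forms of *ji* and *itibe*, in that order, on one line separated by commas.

The pattern is height harmony: -usu when the last vowel of the stem is a high vowel (*oi*, *kuvu*); -ho when the last vowel of the stem is a non-high vowel (*vovo*, *zoma*, *busefte*).
*ji* — last vowel /i/ (a high vowel) → -usu → *jiusu*.
Since the last vowel of *itibe* is /e/ (a non-high vowel), it takes -ho, giving *itibeho*.

jiusu, itibeho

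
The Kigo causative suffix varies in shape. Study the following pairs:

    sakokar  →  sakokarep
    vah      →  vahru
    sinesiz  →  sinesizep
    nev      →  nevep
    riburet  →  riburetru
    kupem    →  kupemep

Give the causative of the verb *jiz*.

The pattern is voicing of the final consonant: -ru when the stem ends in a voiceless consonant (*vah*, *riburet*); -ep when the stem ends in a voiced consonant (*sakokar*, *sinesiz*, *nev*, *kupem*).
*jiz* — final consonant /z/ (voiced) → -ep → *jizep*.

jizep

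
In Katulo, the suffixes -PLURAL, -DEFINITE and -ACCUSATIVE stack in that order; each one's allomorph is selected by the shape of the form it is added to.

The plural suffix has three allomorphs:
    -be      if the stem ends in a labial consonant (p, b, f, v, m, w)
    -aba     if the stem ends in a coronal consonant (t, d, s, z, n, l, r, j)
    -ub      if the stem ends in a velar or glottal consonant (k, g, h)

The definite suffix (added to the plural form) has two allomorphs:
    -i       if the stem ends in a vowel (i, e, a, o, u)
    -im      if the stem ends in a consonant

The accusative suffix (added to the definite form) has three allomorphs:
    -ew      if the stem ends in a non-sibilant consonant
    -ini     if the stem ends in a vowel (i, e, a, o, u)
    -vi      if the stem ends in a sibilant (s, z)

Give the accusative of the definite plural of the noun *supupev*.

*supupev* — final consonant /v/ (labial) → -be → *supupevbe*.
The plural form *supupevbe* — final sound /e/ (a vowel) → -i → *supupevbei*.
The definite form *supupevbei* — final sound /i/ (a vowel) → -ini → *supupevbeiini*.

supupevbeiini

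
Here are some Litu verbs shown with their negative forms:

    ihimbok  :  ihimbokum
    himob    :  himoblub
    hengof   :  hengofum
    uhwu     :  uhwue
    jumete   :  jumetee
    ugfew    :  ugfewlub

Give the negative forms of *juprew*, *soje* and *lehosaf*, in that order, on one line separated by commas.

The suffix is conditioned by the final sound: -um when the stem ends in a voiceless consonant (*ihimbok*, *hengof*); -lub when the stem ends in a voiced consonant (*himob*, *ugfew*); -e when the stem ends in a vowel (*uhwu*, *jumete*).
The final sound of *juprew* is /w/, which is a voiced consonant, so the suffix is -lub, giving *juprewlub*.
*soje* — final sound /e/ (a vowel) → -e → *sojee*.
*lehosaf*: final sound = /f/, a voiceless consonant → -um → *lehosafum*.

juprewlub, sojee, lehosafum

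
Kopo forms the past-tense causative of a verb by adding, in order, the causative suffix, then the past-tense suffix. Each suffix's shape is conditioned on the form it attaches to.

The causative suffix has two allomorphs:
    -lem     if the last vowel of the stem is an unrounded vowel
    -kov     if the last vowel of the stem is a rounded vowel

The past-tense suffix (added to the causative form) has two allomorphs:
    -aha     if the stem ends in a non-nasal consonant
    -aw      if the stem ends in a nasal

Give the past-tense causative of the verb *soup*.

soupkovaha

*soup* — last vowel /u/ (a rounded vowel) → -kov → *soupkov*.
The causative form *soupkov*: final consonant = /v/, non-nasal → -aha → *soupkovaha*.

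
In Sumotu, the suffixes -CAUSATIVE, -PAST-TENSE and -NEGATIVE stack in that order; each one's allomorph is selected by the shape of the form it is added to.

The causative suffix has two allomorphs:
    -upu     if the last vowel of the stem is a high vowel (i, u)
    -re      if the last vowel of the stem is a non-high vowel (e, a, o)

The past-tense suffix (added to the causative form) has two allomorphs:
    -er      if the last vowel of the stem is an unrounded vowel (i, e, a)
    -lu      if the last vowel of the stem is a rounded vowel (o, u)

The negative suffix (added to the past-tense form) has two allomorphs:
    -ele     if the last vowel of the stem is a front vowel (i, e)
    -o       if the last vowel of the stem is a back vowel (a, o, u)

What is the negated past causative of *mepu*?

mepuupuluo

*mepu*: last vowel = /u/, a high vowel → -upu → *mepuupu*.
The causative form *mepuupu* — last vowel /u/ (a rounded vowel) → -lu → *mepuupulu*.
The past-tense form *mepuupulu*: last vowel = /u/, a back vowel → -o → *mepuupuluo*.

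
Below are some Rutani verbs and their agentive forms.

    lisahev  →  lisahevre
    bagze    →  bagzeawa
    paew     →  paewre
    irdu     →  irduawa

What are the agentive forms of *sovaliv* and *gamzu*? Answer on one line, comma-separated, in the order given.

sovalivre, gamzuawa

The alternation tracks the final sound of the stem — -re when the stem ends in a consonant (*lisahev*, *paew*); -awa when the stem ends in a vowel (*bagze*, *irdu*).
The final sound of *sovaliv* is /v/, which is a consonant, so the suffix is -re, giving *sovalivre*.
*gamzu*: final sound = /u/, a vowel → -awa → *gamzuawa*.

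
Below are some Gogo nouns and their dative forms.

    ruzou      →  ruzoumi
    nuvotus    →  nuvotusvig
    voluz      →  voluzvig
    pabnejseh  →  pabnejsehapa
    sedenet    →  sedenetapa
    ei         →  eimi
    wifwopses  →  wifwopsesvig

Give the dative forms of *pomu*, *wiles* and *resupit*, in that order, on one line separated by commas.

pomumi, wilesvig, resupitapa

Looking at the final sound of each stem: -vig when the stem ends in a sibilant (*nuvotus*, *voluz*, *wifwopses*); -apa when the stem ends in a non-sibilant consonant (*pabnejseh*, *sedenet*); -mi when the stem ends in a vowel (*ruzou*, *ei*).
The final sound of *pomu* is /u/, which is a vowel, so the suffix is -mi, giving *pomumi*.
*wiles* — final sound /s/ (a sibilant) → -vig → *wilesvig*.
*resupit*: final sound = /t/, a non-sibilant consonant → -apa → *resupitapa*.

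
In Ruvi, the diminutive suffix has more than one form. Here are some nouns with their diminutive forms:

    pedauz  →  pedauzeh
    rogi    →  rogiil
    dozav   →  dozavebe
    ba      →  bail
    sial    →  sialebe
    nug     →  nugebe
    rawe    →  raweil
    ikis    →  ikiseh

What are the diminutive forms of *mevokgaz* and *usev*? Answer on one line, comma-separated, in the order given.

Looking at the final sound of each stem: -eh when the stem ends in a sibilant (*pedauz*, *ikis*); -ebe when the stem ends in a non-sibilant consonant (*dozav*, *sial*, *nug*); -il when the stem ends in a vowel (*rogi*, *ba*, *rawe*).
*mevokgaz*: final sound = /z/, a sibilant → -eh → *mevokgazeh*.
The final sound of *usev* is /v/, which is a non-sibilant consonant, so the suffix is -ebe, giving *usevebe*.

mevokgazeh, usevebe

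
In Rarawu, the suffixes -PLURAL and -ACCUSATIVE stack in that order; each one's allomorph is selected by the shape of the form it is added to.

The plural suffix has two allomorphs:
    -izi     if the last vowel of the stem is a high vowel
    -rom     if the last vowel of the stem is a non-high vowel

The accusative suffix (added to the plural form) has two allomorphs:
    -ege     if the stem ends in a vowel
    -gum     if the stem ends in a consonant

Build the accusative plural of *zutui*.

zutuiiziege

*zutui* — last vowel /i/ (a high vowel) → -izi → *zutuiizi*.
The plural form *zutuiizi* — final sound /i/ (a vowel) → -ege → *zutuiiziege*.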